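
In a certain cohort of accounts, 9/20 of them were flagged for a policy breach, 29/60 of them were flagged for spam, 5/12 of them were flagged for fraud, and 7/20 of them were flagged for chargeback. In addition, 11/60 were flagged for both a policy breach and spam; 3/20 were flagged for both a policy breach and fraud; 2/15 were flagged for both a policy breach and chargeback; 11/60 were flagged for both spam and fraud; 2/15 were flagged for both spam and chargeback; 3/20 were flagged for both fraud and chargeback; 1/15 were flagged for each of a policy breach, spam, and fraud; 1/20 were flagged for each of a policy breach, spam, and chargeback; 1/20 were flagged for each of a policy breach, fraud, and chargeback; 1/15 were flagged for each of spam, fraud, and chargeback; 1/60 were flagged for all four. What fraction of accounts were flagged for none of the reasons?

By inclusion–exclusion:
P(at least one) = 9/20 + 29/60 + 5/12 + 7/20 − 11/60 − 3/20 − 2/15 − 11/60 − 2/15 − 3/20 + 1/15 + 1/20 + 1/20 + 1/15 − 1/60 = 59/60
P(none) = 1 − 59/60 = 1/60

1/60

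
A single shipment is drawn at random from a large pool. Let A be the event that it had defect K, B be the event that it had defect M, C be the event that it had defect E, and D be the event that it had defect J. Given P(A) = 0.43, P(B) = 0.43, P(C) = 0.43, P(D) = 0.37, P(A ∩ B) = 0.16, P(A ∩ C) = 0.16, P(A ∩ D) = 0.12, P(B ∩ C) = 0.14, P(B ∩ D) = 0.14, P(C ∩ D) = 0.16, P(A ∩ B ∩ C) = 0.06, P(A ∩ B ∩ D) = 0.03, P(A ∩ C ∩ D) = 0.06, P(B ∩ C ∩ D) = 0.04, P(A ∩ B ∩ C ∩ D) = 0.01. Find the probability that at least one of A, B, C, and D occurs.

0.96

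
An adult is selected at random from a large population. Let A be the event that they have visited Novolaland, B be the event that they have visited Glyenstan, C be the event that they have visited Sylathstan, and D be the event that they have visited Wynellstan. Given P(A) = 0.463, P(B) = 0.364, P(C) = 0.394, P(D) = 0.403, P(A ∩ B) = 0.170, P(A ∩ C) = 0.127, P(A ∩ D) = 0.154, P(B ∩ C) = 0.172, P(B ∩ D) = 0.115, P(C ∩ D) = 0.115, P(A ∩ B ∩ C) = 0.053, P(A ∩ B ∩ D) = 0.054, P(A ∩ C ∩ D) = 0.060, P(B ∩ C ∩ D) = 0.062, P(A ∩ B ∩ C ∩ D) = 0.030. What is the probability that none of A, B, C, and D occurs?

0.030

P(A ∪ B ∪ C ∪ D) = 0.463 + 0.364 + 0.394 + 0.403 − 0.170 − 0.127 − 0.154 − 0.172 − 0.115 − 0.115 + 0.053 + 0.054 + 0.060 + 0.062 − 0.030 = 0.970
P(none) = 1 − 0.970 = 0.030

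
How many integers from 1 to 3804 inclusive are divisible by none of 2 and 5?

Using inclusion–exclusion:
1902 + 760 − 380 = 2282
3804 − 2282 = 1522

1522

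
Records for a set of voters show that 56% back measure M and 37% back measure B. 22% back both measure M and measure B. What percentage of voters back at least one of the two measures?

Inclusion–exclusion gives
P(union) = 56 + 37 − 22 = 71%

71%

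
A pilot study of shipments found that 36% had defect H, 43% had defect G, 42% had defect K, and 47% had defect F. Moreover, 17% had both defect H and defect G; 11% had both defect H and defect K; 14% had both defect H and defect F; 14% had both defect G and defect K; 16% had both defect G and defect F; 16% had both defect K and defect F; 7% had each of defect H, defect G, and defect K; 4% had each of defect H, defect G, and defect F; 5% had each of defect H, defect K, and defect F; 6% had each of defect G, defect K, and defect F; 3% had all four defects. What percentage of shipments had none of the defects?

By inclusion-exclusion,
P(at least one) = 36 + 43 + 42 + 47 − 17 − 11 − 14 − 14 − 16 − 16 + 7 + 4 + 5 + 6 − 3 = 99%
P(none) = 100% − 99% = 1%

1%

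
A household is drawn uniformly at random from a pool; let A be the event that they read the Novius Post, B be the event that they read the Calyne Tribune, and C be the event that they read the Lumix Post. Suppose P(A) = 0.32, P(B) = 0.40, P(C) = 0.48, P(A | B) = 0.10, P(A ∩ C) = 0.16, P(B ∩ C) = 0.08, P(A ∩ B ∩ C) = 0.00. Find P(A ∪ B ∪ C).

P(A ∩ B) = P(B)·P(A|B) = 0.40 × 0.10 = 0.04
P(A ∪ B ∪ C) = 0.32 + 0.40 + 0.48 − 0.04 − 0.16 − 0.08 + 0.00 = 0.92

0.92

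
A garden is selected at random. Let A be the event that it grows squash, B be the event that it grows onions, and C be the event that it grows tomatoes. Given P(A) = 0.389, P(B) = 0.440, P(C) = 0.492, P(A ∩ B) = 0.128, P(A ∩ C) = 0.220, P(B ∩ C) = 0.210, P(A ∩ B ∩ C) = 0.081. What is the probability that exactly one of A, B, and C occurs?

P(exactly one) = 0.389 + 0.440 + 0.492 − 2·0.128 − 2·0.220 − 2·0.210 + 3·0.081 = 0.448

0.448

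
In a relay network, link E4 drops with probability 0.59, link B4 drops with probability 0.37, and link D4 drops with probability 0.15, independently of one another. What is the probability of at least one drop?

0.780445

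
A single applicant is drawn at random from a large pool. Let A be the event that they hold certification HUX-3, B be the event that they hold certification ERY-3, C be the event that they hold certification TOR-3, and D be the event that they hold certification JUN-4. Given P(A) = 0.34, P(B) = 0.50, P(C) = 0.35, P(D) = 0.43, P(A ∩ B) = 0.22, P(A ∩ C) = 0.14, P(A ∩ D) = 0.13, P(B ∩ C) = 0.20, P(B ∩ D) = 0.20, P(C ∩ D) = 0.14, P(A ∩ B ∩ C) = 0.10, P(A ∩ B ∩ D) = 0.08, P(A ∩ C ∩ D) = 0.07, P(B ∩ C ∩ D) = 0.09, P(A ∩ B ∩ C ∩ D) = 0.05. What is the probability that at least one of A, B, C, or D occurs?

0.88

By inclusion-exclusion,
P(A ∪ B ∪ C ∪ D) = 0.34 + 0.50 + 0.35 + 0.43 − 0.22 − 0.14 − 0.13 − 0.20 − 0.20 − 0.14 + 0.10 + 0.08 + 0.07 + 0.09 − 0.05 = 0.88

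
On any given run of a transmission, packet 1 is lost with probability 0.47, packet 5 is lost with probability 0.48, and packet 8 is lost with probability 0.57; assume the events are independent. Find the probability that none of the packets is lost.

0.118508

P(none) = (1 − 0.47) × (1 − 0.48) × (1 − 0.57) = 0.53 × 0.52 × 0.43 = 0.118508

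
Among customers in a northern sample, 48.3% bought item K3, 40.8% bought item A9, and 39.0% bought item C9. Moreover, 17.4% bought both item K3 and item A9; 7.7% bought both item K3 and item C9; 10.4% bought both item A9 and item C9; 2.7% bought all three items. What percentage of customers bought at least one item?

By inclusion-exclusion,
P(≥1) = 48.3 + 40.8 + 39.0 − 17.4 − 7.7 − 10.4 + 2.7 = 95.3%

95.3%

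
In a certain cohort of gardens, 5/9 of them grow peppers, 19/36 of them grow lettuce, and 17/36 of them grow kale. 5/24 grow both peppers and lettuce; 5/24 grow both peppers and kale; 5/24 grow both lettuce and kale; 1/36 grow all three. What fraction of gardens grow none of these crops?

P(union) = 5/9 + 19/36 + 17/36 − 5/24 − 5/24 − 5/24 + 1/36 = 23/24
P(none) = 1 − 23/24 = 1/24

1/24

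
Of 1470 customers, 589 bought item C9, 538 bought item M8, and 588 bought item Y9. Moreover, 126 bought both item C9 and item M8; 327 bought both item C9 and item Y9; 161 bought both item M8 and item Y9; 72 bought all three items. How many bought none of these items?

By inclusion–exclusion:
|at least one| = 589 + 538 + 588 − 126 − 327 − 161 + 72 = 1173
None: 1470 − 1173 = 297

297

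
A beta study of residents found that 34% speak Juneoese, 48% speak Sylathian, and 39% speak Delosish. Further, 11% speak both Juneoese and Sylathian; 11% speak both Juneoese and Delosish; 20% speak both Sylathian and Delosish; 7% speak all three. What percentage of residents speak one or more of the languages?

Inclusion–exclusion gives
P(union) = 34 + 48 + 39 − 11 − 11 − 20 + 7 = 86%

86%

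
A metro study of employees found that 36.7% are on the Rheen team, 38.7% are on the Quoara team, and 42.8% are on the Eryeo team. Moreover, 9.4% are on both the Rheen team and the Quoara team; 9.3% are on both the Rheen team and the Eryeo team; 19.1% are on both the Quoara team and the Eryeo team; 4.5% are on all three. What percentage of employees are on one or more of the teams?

84.9%

P(≥1) = 36.7 + 38.7 + 42.8 − 9.4 − 9.3 − 19.1 + 4.5 = 84.9%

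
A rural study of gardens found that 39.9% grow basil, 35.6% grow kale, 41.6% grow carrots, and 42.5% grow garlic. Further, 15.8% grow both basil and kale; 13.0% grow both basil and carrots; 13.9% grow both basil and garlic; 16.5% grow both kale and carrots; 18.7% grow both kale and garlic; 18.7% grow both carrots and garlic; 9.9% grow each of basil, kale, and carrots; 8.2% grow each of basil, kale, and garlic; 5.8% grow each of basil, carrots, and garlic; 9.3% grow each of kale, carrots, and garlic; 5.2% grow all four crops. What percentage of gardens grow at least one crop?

91.0%

Apply inclusion-exclusion:
P(at least one) = 39.9 + 35.6 + 41.6 + 42.5 − 15.8 − 13.0 − 13.9 − 16.5 − 18.7 − 18.7 + 9.9 + 8.2 + 5.8 + 9.3 − 5.2 = 91.0%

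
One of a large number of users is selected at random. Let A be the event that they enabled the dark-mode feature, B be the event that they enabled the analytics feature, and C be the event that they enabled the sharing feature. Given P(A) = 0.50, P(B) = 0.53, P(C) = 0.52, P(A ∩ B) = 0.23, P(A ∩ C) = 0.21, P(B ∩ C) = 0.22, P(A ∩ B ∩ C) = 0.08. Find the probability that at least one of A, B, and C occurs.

Apply inclusion-exclusion:
P(A ∪ B ∪ C) = 0.50 + 0.53 + 0.52 − 0.23 − 0.21 − 0.22 + 0.08 = 0.97

0.97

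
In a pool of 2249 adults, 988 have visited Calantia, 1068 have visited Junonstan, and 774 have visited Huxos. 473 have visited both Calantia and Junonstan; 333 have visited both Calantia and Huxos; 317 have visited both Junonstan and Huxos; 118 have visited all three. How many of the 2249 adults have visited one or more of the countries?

|at least one| = 988 + 1068 + 774 − 473 − 333 − 317 + 118 = 1825

1825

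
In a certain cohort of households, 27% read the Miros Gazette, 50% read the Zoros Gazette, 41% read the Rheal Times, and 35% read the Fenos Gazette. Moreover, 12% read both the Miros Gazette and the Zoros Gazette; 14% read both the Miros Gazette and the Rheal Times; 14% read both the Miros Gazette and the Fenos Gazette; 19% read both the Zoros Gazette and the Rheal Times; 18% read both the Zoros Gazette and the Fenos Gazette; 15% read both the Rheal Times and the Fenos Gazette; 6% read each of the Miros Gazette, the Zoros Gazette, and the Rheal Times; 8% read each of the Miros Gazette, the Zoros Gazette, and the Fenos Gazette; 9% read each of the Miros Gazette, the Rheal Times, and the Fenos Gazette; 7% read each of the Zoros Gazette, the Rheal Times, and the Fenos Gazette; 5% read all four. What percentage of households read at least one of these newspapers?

86%

P(≥1) = 27 + 50 + 41 + 35 − 12 − 14 − 14 − 19 − 18 − 15 + 6 + 8 + 9 + 7 − 5 = 86%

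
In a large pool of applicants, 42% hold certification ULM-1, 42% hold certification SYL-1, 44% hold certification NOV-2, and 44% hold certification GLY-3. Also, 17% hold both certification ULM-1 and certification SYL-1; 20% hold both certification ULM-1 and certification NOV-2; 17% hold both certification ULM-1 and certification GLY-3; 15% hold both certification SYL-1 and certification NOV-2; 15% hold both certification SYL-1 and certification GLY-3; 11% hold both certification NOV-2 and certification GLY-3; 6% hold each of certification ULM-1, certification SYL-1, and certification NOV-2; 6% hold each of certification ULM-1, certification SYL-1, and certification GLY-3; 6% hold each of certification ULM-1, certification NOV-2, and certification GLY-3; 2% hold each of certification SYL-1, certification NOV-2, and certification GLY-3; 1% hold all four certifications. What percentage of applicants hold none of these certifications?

P(union) = 42 + 42 + 44 + 44 − 17 − 20 − 17 − 15 − 15 − 11 + 6 + 6 + 6 + 2 − 1 = 96%
P(none) = 100% − 96% = 4%

4%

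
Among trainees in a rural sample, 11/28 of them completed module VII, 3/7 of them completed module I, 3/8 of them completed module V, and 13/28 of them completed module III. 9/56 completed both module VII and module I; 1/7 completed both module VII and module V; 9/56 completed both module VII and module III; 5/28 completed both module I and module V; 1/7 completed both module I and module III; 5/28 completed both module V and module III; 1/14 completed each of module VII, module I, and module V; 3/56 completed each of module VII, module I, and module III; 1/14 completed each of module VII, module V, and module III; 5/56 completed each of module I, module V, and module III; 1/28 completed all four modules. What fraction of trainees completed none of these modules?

3/56

By inclusion-exclusion,
P(union) = 11/28 + 3/7 + 3/8 + 13/28 − 9/56 − 1/7 − 9/56 − 5/28 − 1/7 − 5/28 + 1/14 + 3/56 + 1/14 + 5/56 − 1/28 = 53/56
P(none) = 1 − 53/56 = 3/56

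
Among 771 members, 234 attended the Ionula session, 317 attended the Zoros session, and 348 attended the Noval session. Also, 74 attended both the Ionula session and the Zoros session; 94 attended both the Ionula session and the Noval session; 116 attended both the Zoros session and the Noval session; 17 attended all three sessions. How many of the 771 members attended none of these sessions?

139

Using inclusion–exclusion:
|at least one| = 234 + 317 + 348 − 74 − 94 − 116 + 17 = 632
None: 771 − 632 = 139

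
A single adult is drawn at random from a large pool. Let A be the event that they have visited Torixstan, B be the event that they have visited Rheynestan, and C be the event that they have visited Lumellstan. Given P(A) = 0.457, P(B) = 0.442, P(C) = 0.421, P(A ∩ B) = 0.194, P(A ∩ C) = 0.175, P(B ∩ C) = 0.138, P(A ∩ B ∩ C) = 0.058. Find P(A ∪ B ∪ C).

0.871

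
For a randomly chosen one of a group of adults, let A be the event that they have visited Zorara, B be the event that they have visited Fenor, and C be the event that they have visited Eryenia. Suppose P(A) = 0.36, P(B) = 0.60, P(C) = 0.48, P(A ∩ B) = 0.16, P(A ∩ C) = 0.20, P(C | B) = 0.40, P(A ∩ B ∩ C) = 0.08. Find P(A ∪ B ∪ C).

P(B ∩ C) = P(B)·P(C|B) = 0.60 × 0.40 = 0.24
Apply inclusion-exclusion:
P(A ∪ B ∪ C) = 0.36 + 0.60 + 0.48 − 0.16 − 0.20 − 0.24 + 0.08 = 0.92

0.92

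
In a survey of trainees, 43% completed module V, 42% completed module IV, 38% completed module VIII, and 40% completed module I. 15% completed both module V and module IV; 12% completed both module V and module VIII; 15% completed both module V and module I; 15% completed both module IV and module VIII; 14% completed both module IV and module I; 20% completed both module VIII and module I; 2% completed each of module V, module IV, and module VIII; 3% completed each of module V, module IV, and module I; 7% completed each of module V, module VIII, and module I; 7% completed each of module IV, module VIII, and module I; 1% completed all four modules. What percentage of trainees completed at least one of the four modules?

90%

Using inclusion–exclusion:
P(union) = 43 + 42 + 38 + 40 − 15 − 12 − 15 − 15 − 14 − 20 + 2 + 3 + 7 + 7 − 1 = 90%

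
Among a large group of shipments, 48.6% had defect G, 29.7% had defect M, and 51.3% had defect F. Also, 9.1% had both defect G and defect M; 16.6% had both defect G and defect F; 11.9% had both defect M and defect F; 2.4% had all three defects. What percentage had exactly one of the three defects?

61.6%

Using the inclusion–exclusion count for exactly one event:
P(exactly one) = 48.6 + 29.7 + 51.3 − 2·9.1 − 2·16.6 − 2·11.9 + 3·2.4 = 61.6%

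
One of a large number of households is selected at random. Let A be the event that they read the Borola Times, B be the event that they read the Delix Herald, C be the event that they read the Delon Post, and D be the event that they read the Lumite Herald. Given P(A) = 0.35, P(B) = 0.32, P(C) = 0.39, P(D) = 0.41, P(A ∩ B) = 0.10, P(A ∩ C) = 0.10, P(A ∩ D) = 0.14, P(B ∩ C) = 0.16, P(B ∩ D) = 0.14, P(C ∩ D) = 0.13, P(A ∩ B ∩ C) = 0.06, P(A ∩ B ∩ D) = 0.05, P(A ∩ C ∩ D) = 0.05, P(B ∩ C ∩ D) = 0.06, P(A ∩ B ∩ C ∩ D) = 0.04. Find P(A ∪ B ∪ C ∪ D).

P(A ∪ B ∪ C ∪ D) = 0.35 + 0.32 + 0.39 + 0.41 − 0.10 − 0.10 − 0.14 − 0.16 − 0.14 − 0.13 + 0.06 + 0.05 + 0.05 + 0.06 − 0.04 = 0.88

0.88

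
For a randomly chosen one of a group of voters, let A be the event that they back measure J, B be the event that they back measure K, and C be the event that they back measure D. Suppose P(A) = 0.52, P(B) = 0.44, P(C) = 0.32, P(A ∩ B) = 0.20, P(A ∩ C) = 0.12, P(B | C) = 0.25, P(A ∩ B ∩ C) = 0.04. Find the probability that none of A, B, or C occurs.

0.08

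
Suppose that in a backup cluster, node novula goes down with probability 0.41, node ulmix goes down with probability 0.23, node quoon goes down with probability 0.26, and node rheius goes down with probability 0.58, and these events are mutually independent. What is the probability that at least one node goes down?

0.85880356

P(none) = (1 − 0.41) × (1 − 0.23) × (1 − 0.26) × (1 − 0.58) = 0.59 × 0.77 × 0.74 × 0.42 = 0.14119644
P(at least one) = 1 − 0.14119644 = 0.85880356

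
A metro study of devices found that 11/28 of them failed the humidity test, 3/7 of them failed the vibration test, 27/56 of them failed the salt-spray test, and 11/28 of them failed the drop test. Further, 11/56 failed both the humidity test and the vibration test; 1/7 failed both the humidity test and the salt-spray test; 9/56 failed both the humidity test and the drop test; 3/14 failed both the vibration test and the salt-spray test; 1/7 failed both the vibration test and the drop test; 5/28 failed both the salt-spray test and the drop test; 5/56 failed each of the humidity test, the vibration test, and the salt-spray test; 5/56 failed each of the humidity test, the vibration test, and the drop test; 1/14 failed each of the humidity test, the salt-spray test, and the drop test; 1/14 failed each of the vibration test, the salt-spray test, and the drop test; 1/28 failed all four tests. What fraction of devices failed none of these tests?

3/56

Inclusion–exclusion gives
P(at least one) = 11/28 + 3/7 + 27/56 + 11/28 − 11/56 − 1/7 − 9/56 − 3/14 − 1/7 − 5/28 + 5/56 + 5/56 + 1/14 + 1/14 − 1/28 = 53/56
P(none) = 1 − 53/56 = 3/56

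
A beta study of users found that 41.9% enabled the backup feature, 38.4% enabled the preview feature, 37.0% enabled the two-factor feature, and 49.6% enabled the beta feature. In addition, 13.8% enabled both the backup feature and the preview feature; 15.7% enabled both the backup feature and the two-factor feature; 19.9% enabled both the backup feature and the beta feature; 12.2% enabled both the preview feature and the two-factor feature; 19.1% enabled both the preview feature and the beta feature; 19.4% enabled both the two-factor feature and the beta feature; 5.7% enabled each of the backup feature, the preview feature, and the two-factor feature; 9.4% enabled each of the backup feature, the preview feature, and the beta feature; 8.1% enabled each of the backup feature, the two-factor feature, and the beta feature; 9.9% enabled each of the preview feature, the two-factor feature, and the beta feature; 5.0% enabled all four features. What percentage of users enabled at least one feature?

94.9%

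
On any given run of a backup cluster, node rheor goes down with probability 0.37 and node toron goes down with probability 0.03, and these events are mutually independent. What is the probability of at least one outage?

Since the events are independent, P(none) is the product of the individual non-occurrence probabilities.
P(none) = (1 − 0.37) × (1 − 0.03) = 0.63 × 0.97 = 0.6111
P(at least one) = 1 − 0.6111 = 0.3889

0.3889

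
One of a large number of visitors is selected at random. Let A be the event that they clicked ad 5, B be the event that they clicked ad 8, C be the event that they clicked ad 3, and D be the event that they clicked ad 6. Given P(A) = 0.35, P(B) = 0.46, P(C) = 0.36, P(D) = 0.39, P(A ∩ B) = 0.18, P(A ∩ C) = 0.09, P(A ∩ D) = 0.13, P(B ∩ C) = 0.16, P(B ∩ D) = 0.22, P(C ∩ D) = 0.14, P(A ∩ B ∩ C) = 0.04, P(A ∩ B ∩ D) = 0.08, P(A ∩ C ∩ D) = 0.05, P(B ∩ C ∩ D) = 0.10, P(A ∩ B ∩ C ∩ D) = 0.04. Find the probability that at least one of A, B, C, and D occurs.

Apply inclusion-exclusion:
P(A ∪ B ∪ C ∪ D) = 0.35 + 0.46 + 0.36 + 0.39 − 0.18 − 0.09 − 0.13 − 0.16 − 0.22 − 0.14 + 0.04 + 0.08 + 0.05 + 0.10 − 0.04 = 0.87

0.87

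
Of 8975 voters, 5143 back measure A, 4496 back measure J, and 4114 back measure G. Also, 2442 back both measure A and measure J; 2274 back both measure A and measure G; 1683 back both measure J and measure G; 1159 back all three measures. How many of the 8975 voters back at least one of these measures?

|union| = 5143 + 4496 + 4114 − 2442 − 2274 − 1683 + 1159 = 8513

8513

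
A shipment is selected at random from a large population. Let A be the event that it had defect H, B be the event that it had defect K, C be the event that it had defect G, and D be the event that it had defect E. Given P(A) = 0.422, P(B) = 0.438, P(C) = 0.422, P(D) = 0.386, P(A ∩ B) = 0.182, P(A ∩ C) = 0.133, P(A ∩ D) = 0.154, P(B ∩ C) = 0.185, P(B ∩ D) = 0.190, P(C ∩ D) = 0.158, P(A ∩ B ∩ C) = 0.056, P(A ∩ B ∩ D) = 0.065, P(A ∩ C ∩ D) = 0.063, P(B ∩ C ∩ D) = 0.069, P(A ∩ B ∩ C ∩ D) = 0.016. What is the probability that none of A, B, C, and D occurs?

Inclusion–exclusion gives
P(A ∪ B ∪ C ∪ D) = 0.422 + 0.438 + 0.422 + 0.386 − 0.182 − 0.133 − 0.154 − 0.185 − 0.190 − 0.158 + 0.056 + 0.065 + 0.063 + 0.069 − 0.016 = 0.903
P(none) = 1 − 0.903 = 0.097

0.097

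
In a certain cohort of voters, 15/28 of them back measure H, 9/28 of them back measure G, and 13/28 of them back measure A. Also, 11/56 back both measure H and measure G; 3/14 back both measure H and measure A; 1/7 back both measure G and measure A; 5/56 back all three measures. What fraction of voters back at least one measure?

6/7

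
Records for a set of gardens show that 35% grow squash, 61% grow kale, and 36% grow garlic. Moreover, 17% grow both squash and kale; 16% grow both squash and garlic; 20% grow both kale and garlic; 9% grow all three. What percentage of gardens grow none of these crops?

12%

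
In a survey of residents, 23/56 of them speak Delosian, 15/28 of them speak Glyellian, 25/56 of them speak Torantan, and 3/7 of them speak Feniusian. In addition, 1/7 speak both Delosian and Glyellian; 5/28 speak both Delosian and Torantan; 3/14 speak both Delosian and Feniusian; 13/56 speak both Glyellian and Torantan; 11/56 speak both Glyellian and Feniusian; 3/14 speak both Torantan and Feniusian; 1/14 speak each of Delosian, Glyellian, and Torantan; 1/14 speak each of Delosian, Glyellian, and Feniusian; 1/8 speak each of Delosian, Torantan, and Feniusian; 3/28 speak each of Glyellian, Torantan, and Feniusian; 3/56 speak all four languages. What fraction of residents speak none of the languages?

1/28

By inclusion-exclusion,
P(union) = 23/56 + 15/28 + 25/56 + 3/7 − 1/7 − 5/28 − 3/14 − 13/56 − 11/56 − 3/14 + 1/14 + 1/14 + 1/8 + 3/28 − 3/56 = 27/28
P(none) = 1 − 27/28 = 1/28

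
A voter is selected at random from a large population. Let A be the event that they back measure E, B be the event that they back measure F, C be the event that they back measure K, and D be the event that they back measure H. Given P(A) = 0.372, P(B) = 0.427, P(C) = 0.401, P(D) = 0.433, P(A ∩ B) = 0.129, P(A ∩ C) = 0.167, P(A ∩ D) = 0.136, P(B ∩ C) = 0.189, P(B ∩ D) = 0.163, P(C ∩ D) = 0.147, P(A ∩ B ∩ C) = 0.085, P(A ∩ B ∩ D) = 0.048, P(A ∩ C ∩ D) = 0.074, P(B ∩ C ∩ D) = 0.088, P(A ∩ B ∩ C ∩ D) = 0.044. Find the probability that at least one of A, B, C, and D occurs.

P(A ∪ B ∪ C ∪ D) = 0.372 + 0.427 + 0.401 + 0.433 − 0.129 − 0.167 − 0.136 − 0.189 − 0.163 − 0.147 + 0.085 + 0.048 + 0.074 + 0.088 − 0.044 = 0.953

0.953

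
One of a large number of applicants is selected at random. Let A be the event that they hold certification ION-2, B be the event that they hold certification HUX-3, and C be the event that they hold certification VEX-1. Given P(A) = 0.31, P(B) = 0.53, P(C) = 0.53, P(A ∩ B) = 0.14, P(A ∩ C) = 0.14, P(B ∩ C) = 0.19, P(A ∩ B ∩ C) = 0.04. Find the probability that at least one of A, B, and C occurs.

0.94

P(A ∪ B ∪ C) = 0.31 + 0.53 + 0.53 − 0.14 − 0.14 − 0.19 + 0.04 = 0.94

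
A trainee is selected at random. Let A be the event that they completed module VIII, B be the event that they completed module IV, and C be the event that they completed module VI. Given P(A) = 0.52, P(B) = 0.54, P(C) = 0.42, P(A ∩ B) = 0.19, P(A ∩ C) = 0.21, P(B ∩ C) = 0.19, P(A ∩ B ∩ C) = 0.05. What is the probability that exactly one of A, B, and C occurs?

P(exactly one) = 0.52 + 0.54 + 0.42 − 2·0.19 − 2·0.21 − 2·0.19 + 3·0.05 = 0.45

0.45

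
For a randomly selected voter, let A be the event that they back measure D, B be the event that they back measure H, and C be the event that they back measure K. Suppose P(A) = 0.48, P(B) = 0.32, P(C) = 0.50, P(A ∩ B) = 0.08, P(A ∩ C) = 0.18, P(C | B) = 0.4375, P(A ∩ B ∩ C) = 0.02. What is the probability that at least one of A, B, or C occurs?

0.92

P(B ∩ C) = P(B)·P(C|B) = 0.32 × 0.4375 = 0.14
By inclusion–exclusion:
P(A ∪ B ∪ C) = 0.48 + 0.32 + 0.50 − 0.08 − 0.18 − 0.14 + 0.02 = 0.92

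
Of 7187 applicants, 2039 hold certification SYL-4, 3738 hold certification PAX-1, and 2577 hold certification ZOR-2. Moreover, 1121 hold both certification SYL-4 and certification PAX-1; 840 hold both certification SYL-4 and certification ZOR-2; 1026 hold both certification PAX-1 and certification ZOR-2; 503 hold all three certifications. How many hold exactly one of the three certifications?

3889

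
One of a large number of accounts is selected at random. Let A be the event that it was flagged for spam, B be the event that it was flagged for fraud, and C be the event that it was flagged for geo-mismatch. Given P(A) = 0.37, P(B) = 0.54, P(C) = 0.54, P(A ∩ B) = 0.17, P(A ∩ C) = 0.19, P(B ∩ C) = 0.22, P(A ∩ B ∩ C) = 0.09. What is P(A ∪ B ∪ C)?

P(A ∪ B ∪ C) = 0.37 + 0.54 + 0.54 − 0.17 − 0.19 − 0.22 + 0.09 = 0.96

0.96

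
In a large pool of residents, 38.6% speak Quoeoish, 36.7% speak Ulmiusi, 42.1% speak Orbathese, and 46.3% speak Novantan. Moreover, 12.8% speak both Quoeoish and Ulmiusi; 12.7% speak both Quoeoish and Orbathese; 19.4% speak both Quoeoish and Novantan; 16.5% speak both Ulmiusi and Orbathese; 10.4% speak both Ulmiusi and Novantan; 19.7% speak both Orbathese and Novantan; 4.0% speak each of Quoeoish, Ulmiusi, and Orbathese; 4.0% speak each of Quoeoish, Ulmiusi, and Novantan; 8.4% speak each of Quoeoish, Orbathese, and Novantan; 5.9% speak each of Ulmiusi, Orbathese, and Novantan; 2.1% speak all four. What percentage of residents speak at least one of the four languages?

92.4%

Using inclusion–exclusion:
P(at least one) = 38.6 + 36.7 + 42.1 + 46.3 − 12.8 − 12.7 − 19.4 − 16.5 − 10.4 − 19.7 + 4.0 + 4.0 + 8.4 + 5.9 − 2.1 = 92.4%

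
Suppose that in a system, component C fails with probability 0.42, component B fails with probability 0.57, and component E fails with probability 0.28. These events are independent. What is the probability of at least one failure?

0.820432

P(none) = (1 − 0.42) × (1 − 0.57) × (1 − 0.28) = 0.58 × 0.43 × 0.72 = 0.179568
P(at least one) = 1 − 0.179568 = 0.820432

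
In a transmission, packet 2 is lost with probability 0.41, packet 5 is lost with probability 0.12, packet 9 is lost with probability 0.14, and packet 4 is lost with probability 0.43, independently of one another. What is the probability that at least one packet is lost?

0.74548816

P(none) = (1 − 0.41) × (1 − 0.12) × (1 − 0.14) × (1 − 0.43) = 0.59 × 0.88 × 0.86 × 0.57 = 0.25451184
P(at least one) = 1 − 0.25451184 = 0.74548816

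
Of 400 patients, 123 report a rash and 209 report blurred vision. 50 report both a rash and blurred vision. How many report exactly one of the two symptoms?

232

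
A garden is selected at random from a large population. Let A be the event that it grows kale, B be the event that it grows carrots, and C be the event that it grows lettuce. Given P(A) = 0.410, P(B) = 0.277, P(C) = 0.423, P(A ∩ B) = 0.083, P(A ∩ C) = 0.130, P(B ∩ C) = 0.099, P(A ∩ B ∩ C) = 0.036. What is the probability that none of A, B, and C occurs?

Using inclusion–exclusion:
P(A ∪ B ∪ C) = 0.410 + 0.277 + 0.423 − 0.083 − 0.130 − 0.099 + 0.036 = 0.834
P(none) = 1 − 0.834 = 0.166

0.166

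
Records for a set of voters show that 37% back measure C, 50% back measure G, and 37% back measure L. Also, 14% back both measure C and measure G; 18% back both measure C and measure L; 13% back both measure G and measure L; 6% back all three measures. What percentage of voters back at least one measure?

By inclusion-exclusion,
P(≥1) = 37 + 50 + 37 − 14 − 18 − 13 + 6 = 85%

85%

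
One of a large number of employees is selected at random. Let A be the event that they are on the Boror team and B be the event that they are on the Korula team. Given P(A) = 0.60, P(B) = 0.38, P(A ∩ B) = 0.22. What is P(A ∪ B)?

By inclusion-exclusion,
P(A ∪ B) = 0.60 + 0.38 − 0.22 = 0.76

0.76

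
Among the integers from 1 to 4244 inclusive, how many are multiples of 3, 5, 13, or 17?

2276

floor(4244/3) + floor(4244/5) + floor(4244/13) + floor(4244/17) − floor(4244/15) − floor(4244/39) − floor(4244/51) − floor(4244/65) − floor(4244/85) − floor(4244/221) + floor(4244/195) + floor(4244/255) + floor(4244/663) + floor(4244/1105) − floor(4244/3315) = 1414 + 848 + 326 + 249 − 282 − 108 − 83 − 65 − 49 − 19 + 21 + 16 + 6 + 3 − 1 = 2276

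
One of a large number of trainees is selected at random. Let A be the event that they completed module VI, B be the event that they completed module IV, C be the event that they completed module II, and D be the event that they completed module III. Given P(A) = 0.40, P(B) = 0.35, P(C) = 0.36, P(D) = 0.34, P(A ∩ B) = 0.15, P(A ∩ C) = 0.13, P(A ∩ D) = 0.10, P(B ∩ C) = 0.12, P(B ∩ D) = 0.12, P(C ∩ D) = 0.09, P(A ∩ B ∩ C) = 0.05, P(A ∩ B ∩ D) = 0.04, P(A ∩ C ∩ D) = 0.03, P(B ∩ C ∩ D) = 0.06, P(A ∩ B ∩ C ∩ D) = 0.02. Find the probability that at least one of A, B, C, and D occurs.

P(A ∪ B ∪ C ∪ D) = 0.40 + 0.35 + 0.36 + 0.34 − 0.15 − 0.13 − 0.10 − 0.12 − 0.12 − 0.09 + 0.05 + 0.04 + 0.03 + 0.06 − 0.02 = 0.90

0.90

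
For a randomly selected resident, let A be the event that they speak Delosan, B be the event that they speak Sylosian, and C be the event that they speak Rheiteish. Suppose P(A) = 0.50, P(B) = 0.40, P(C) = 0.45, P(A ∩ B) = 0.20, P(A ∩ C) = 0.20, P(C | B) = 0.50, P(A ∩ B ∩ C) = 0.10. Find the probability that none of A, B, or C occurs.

0.15

P(B ∩ C) = P(B)·P(C|B) = 0.40 × 0.50 = 0.20
By inclusion–exclusion:
P(A ∪ B ∪ C) = 0.50 + 0.40 + 0.45 − 0.20 − 0.20 − 0.20 + 0.10 = 0.85
P(none) = 1 − 0.85 = 0.15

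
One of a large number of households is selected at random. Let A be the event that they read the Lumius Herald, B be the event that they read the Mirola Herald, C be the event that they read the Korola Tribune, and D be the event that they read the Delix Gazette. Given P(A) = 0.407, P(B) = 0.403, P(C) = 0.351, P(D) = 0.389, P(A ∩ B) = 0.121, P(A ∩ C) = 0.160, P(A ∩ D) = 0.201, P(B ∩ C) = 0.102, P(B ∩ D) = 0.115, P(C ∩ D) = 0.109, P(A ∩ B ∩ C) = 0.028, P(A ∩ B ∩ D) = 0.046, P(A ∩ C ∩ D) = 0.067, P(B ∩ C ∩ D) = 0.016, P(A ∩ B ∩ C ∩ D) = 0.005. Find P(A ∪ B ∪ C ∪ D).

Apply inclusion-exclusion:
P(A ∪ B ∪ C ∪ D) = 0.407 + 0.403 + 0.351 + 0.389 − 0.121 − 0.160 − 0.201 − 0.102 − 0.115 − 0.109 + 0.028 + 0.046 + 0.067 + 0.016 − 0.005 = 0.894

0.894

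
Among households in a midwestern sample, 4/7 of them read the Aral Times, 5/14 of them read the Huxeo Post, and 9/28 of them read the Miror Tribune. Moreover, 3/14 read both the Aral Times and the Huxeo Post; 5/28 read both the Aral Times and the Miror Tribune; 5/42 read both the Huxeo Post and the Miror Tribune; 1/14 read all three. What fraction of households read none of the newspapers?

4/21

P(≥1) = 4/7 + 5/14 + 9/28 − 3/14 − 5/28 − 5/42 + 1/14 = 17/21
P(none) = 1 − 17/21 = 4/21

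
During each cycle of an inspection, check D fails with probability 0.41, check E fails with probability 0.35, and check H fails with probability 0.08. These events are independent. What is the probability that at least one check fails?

P(none) = (1 − 0.41) × (1 − 0.35) × (1 − 0.08) = 0.59 × 0.65 × 0.92 = 0.35282
P(at least one) = 1 − 0.35282 = 0.64718

0.64718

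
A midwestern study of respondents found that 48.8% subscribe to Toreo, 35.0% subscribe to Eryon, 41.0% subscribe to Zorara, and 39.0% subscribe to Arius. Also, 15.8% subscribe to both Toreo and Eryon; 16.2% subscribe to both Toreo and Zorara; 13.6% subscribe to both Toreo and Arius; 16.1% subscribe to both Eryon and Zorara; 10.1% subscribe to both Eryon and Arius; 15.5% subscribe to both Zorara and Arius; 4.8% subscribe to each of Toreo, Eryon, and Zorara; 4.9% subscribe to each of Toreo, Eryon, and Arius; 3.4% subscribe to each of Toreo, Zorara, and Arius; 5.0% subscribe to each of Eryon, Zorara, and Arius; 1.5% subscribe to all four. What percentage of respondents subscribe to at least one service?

93.1%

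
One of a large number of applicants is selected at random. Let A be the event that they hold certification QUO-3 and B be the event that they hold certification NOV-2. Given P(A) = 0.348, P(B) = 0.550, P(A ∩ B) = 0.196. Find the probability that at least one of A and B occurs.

0.702

By inclusion-exclusion,
P(A ∪ B) = 0.348 + 0.550 − 0.196 = 0.702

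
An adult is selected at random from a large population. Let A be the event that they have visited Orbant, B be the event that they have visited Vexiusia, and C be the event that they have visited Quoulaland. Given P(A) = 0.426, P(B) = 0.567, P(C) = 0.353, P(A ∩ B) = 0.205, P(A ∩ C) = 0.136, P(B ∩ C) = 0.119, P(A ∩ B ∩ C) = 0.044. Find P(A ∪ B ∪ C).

Using inclusion–exclusion:
P(A ∪ B ∪ C) = 0.426 + 0.567 + 0.353 − 0.205 − 0.136 − 0.119 + 0.044 = 0.930

0.930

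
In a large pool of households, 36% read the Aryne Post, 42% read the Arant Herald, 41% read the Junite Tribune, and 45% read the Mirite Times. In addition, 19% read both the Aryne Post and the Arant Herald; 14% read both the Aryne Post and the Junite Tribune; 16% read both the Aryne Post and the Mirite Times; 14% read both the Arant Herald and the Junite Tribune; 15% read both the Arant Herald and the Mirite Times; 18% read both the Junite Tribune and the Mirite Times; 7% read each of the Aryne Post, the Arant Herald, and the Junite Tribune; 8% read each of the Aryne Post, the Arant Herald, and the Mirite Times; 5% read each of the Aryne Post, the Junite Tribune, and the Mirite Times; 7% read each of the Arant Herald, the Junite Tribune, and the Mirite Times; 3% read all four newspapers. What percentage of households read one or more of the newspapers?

By inclusion–exclusion:
P(at least one) = 36 + 42 + 41 + 45 − 19 − 14 − 16 − 14 − 15 − 18 + 7 + 8 + 5 + 7 − 3 = 92%

92%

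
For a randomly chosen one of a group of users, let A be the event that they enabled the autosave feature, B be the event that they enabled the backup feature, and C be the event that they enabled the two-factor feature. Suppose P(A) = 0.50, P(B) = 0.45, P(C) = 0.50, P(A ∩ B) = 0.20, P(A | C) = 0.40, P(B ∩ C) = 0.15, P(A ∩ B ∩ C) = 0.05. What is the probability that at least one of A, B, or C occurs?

P(A ∩ C) = P(C)·P(A|C) = 0.50 × 0.40 = 0.20
Using inclusion–exclusion:
P(A ∪ B ∪ C) = 0.50 + 0.45 + 0.50 − 0.20 − 0.20 − 0.15 + 0.05 = 0.95

0.95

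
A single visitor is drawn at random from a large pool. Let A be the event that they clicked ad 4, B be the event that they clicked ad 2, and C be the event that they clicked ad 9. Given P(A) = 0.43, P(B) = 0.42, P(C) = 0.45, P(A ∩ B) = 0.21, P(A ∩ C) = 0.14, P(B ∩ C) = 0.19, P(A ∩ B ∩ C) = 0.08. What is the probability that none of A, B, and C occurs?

0.16

P(A ∪ B ∪ C) = 0.43 + 0.42 + 0.45 − 0.21 − 0.14 − 0.19 + 0.08 = 0.84
P(none) = 1 − 0.84 = 0.16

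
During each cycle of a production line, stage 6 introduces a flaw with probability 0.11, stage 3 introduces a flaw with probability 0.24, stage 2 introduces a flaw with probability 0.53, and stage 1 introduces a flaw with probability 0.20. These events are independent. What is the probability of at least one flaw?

0.7456736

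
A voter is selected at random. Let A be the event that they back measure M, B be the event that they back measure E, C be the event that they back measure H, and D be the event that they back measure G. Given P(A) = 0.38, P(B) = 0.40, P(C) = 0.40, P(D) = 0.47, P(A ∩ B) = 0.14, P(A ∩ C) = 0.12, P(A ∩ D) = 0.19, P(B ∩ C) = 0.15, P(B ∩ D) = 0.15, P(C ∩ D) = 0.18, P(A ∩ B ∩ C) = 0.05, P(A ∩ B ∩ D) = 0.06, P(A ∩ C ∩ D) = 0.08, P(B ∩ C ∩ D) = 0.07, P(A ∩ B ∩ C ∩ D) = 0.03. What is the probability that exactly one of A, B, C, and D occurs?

By inclusion–exclusion (exactly-one form):
P(exactly one) = 0.38 + 0.40 + 0.40 + 0.47 − 2·0.14 − 2·0.12 − 2·0.19 − 2·0.15 − 2·0.15 − 2·0.18 + 3·0.05 + 3·0.06 + 3·0.08 + 3·0.07 − 4·0.03 = 0.45

0.45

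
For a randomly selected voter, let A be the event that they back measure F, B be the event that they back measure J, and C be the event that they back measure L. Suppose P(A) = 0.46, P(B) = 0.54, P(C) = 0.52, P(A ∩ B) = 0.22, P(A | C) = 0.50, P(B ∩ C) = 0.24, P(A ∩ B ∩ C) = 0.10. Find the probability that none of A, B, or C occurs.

P(A ∩ C) = P(C)·P(A|C) = 0.52 × 0.50 = 0.26
Inclusion–exclusion gives
P(A ∪ B ∪ C) = 0.46 + 0.54 + 0.52 − 0.22 − 0.26 − 0.24 + 0.10 = 0.90
P(none) = 1 − 0.90 = 0.10

0.10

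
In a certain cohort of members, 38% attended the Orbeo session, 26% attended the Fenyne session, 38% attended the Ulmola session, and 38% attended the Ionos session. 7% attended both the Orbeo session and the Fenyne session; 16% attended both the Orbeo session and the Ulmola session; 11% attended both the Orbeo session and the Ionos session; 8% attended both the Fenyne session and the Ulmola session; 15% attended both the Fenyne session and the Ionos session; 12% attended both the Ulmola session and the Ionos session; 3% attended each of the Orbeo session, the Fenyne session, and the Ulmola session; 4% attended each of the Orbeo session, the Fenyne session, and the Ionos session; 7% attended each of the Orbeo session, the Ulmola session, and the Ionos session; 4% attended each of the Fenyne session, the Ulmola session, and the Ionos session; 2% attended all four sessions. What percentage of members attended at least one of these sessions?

Apply inclusion-exclusion:
P(union) = 38 + 26 + 38 + 38 − 7 − 16 − 11 − 8 − 15 − 12 + 3 + 4 + 7 + 4 − 2 = 87%

87%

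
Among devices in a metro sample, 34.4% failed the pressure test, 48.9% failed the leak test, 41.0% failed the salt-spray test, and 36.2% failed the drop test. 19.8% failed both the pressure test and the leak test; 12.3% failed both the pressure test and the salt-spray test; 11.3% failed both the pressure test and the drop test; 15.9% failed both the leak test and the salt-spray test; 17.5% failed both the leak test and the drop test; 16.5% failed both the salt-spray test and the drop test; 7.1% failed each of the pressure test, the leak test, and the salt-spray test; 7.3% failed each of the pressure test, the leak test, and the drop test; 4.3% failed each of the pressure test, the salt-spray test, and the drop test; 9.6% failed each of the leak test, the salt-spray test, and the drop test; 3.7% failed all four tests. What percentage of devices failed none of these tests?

Inclusion–exclusion gives
P(union) = 34.4 + 48.9 + 41.0 + 36.2 − 19.8 − 12.3 − 11.3 − 15.9 − 17.5 − 16.5 + 7.1 + 7.3 + 4.3 + 9.6 − 3.7 = 91.8%
P(none) = 100% − 91.8% = 8.2%

8.2%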